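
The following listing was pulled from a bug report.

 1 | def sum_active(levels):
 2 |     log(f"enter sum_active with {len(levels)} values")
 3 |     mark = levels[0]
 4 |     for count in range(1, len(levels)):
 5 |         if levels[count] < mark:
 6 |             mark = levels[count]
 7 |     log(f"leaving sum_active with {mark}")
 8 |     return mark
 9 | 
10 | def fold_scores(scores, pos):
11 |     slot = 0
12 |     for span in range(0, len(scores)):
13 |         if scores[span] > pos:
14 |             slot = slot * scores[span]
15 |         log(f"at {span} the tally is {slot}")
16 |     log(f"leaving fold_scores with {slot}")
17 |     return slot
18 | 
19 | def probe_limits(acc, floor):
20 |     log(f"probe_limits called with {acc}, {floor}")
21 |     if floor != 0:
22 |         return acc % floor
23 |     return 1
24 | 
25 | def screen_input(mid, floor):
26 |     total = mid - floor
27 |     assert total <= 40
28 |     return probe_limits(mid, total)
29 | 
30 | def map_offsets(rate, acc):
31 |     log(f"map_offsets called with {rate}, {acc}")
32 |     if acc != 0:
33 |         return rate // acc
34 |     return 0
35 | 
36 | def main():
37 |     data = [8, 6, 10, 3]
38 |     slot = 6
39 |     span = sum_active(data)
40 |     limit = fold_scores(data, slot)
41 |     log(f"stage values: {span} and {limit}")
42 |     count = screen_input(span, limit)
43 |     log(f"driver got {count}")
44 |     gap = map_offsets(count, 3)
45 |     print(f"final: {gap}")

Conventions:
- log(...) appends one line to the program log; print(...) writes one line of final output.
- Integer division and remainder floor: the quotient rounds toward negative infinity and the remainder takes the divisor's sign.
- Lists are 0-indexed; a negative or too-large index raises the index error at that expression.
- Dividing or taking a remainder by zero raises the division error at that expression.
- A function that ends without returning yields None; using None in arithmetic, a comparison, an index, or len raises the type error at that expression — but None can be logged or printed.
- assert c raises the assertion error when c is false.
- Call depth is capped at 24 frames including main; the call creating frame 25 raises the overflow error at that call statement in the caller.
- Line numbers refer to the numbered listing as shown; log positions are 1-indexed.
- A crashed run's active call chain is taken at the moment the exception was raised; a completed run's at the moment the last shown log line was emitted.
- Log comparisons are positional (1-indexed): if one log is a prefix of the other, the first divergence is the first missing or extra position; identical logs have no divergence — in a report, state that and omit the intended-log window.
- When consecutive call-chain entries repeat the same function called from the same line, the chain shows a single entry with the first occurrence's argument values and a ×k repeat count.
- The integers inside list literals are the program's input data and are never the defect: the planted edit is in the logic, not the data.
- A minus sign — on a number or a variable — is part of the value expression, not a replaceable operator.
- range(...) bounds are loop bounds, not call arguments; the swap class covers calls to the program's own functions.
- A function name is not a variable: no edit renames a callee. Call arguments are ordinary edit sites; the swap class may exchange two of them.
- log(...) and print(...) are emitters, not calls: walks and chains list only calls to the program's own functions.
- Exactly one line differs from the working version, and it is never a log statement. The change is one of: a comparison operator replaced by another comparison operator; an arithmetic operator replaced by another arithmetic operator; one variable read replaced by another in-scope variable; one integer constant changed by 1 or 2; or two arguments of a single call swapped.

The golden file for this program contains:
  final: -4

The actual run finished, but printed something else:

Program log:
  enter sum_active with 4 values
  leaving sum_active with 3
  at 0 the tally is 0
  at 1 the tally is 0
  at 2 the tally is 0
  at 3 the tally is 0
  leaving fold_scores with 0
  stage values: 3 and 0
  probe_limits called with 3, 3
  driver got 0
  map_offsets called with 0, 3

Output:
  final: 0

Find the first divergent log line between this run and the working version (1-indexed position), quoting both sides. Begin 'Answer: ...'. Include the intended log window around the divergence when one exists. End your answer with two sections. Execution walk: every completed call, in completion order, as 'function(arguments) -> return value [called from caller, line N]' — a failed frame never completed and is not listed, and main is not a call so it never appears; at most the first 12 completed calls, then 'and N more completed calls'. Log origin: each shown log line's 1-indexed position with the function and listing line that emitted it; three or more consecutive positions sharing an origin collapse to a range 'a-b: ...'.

Answer: at position 3 the run shows 'at 0 the tally is 0' where the working version logs 'at 0 the tally is 8'.
Intended log window:
  1: enter sum_active with 4 values
  2: leaving sum_active with 3
  3: at 0 the tally is 8
  4: at 1 the tally is 8
Execution walk:
  sum_active([8, 6, 10, 3]) -> 3  [called from main, line 39]
  fold_scores([8, 6, 10, 3], 6) -> 0  [called from main, line 40]
  probe_limits(3, 3) -> 0  [called from screen_input, line 28]
  screen_input(3, 0) -> 0  [called from main, line 42]
  map_offsets(0, 3) -> 0  [called from main, line 44]
Log origins:
  1 — sum_active, line 2
  2 — sum_active, line 7
  3-6 — fold_scores, line 15
  7 — fold_scores, line 16
  8 — main, line 41
  9 — probe_limits, line 20
  10 — main, line 43
  11 — map_offsets, line 31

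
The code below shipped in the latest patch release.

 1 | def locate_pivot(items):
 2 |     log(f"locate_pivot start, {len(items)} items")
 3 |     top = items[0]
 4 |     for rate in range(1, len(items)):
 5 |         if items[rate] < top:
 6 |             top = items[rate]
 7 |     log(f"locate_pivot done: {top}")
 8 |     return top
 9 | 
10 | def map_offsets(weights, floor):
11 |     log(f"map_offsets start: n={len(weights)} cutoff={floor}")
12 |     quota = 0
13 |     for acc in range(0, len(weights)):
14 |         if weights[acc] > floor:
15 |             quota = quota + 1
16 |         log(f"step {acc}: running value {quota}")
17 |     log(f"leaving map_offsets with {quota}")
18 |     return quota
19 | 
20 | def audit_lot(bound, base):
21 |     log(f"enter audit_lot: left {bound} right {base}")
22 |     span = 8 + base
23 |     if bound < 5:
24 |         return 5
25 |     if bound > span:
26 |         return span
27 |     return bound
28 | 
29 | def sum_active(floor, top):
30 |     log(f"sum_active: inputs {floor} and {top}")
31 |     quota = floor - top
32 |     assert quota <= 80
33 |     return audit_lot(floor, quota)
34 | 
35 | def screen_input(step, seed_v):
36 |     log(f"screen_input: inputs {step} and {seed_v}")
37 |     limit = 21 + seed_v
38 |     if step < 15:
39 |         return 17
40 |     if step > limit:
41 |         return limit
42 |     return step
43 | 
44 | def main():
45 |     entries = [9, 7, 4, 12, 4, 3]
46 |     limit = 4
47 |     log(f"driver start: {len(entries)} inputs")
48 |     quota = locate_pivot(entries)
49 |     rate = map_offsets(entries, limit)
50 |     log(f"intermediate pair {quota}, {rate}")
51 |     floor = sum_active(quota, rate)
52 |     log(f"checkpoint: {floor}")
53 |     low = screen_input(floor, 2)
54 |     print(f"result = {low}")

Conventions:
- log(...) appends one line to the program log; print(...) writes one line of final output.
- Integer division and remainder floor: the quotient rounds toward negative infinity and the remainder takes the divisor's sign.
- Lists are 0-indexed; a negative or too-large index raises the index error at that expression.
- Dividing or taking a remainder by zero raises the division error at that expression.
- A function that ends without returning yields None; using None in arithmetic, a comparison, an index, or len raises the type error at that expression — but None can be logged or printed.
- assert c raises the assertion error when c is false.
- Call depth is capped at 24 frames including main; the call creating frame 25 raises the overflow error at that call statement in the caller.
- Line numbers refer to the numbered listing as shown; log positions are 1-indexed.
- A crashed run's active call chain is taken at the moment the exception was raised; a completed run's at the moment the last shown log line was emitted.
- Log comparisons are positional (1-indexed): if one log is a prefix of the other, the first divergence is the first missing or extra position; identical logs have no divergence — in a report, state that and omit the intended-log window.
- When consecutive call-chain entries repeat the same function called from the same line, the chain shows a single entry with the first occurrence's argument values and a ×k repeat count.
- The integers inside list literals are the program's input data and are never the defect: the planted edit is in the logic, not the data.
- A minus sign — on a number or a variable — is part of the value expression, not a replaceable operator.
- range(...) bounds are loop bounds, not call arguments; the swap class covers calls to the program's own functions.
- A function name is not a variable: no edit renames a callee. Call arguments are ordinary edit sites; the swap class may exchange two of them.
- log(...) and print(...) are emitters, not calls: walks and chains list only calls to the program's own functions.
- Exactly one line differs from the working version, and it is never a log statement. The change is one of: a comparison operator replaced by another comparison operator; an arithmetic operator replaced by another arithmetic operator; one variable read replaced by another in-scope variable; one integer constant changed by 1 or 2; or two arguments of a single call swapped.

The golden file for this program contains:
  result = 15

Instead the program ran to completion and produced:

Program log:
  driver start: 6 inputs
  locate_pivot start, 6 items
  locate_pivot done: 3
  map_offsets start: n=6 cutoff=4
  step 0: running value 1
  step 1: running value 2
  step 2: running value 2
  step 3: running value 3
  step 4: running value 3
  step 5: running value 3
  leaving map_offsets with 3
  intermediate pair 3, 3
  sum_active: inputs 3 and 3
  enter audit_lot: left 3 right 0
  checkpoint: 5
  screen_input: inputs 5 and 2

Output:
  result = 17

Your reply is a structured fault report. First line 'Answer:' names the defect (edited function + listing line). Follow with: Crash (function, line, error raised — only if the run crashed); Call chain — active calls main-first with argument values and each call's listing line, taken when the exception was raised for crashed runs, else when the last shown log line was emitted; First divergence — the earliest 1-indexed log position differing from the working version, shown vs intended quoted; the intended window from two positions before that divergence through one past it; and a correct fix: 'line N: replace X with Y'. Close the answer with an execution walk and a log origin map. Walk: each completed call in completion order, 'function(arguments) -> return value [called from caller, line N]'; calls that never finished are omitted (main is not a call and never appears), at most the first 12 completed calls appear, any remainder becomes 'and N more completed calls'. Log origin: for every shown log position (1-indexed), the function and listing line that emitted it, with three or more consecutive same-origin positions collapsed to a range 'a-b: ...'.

Answer: the defect is in screen_input at line 39.
The tell: Every logged value matches the working version; the printed result is what differs.
Call chain: main -> screen_input(5, 2) (called at line 53).
First divergence: none (the log streams are identical).
Execution walk:
  locate_pivot([9, 7, 4, 12, 4, 3]) -> 3  [called from main, line 48]
  map_offsets([9, 7, 4, 12, 4, 3], 4) -> 3  [called from main, line 49]
  audit_lot(3, 0) -> 5  [called from sum_active, line 33]
  sum_active(3, 3) -> 5  [called from main, line 51]
  screen_input(5, 2) -> 17  [called from main, line 53]
Log origin:
  1: logged in main at line 47
  2: logged in locate_pivot at line 2
  3: logged in locate_pivot at line 7
  4: logged in map_offsets at line 11
  5-10: logged in map_offsets at line 16
  11: logged in map_offsets at line 17
  12: logged in main at line 50
  13: logged in sum_active at line 30
  14: logged in audit_lot at line 21
  15: logged in main at line 52
  16: logged in screen_input at line 36
A correct fix: line 39: replace `17` with `15`.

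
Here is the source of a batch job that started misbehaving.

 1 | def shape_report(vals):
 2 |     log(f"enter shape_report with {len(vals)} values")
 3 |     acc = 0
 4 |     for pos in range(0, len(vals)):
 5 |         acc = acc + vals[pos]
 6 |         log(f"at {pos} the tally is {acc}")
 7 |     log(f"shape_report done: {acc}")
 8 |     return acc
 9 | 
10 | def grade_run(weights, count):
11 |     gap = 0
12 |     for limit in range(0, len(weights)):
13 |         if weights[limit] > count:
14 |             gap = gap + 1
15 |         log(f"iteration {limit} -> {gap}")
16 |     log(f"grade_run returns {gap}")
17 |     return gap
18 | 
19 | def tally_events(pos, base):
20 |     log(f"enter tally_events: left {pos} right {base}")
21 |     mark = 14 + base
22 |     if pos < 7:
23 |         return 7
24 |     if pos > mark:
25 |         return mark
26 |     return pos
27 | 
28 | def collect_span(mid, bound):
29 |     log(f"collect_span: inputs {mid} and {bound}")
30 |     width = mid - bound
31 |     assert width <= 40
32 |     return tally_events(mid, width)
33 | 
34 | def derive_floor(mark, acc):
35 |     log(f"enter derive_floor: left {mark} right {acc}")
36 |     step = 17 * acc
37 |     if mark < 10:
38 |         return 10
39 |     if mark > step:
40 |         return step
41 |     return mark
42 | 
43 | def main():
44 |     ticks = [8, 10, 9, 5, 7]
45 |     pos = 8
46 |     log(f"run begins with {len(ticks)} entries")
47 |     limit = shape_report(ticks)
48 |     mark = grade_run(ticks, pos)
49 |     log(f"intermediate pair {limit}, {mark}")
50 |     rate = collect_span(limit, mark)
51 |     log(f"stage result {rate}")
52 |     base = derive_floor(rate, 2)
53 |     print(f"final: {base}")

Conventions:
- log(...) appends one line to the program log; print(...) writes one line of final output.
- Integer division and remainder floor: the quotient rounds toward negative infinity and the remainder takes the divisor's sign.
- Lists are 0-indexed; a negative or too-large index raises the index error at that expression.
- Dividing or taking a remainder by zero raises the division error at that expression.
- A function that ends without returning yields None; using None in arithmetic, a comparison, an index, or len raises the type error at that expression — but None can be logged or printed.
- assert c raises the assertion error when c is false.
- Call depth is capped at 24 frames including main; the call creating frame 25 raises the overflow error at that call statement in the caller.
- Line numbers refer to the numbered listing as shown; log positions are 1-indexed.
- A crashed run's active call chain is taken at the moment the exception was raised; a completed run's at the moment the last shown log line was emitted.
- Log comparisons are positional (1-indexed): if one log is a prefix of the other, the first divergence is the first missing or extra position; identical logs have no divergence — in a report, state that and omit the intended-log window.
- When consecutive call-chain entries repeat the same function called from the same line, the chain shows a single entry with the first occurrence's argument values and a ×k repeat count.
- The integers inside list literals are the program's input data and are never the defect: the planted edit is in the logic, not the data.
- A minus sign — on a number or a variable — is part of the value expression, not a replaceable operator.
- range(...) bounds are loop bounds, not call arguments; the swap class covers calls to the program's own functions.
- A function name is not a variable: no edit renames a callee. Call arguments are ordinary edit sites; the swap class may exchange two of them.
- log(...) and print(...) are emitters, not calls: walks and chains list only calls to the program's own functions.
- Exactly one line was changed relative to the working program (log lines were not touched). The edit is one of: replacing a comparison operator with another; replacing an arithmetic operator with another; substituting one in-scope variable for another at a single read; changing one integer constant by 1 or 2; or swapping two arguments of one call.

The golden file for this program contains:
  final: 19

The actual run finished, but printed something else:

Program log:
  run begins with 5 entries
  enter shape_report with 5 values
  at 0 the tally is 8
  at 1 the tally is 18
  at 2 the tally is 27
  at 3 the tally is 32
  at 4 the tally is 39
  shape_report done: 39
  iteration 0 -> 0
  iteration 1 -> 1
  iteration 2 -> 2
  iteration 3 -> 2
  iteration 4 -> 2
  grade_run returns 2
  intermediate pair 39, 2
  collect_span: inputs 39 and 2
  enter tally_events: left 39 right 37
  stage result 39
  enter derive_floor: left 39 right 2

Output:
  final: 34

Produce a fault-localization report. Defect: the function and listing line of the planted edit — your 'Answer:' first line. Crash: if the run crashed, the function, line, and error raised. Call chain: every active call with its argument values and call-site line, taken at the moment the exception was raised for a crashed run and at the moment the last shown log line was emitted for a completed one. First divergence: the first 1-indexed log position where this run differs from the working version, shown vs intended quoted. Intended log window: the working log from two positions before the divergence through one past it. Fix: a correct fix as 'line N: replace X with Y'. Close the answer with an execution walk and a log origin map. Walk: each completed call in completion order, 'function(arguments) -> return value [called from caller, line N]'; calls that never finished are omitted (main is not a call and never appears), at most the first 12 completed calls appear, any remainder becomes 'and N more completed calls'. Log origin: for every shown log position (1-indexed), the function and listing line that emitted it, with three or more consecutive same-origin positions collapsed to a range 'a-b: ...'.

Answer: the defect is in derive_floor at line 36.
Core observation: Log streams are identical — the defect surfaces only in the printed output.
Call chain: main -> derive_floor(39, 2) (called at line 52).
First divergence: none; the two logs match at every position.
Execution walk:
  shape_report([8, 10, 9, 5, 7]) -> 39  [called from main, line 47]
  grade_run([8, 10, 9, 5, 7], 8) -> 2  [called from main, line 48]
  tally_events(39, 37) -> 39  [called from collect_span, line 32]
  collect_span(39, 2) -> 39  [called from main, line 50]
  derive_floor(39, 2) -> 34  [called from main, line 52]
Log origin:
  1: emitted by main (line 46)
  2: emitted by shape_report (line 2)
  3-7: emitted by shape_report (line 6)
  8: emitted by shape_report (line 7)
  9-13: emitted by grade_run (line 15)
  14: emitted by grade_run (line 16)
  15: emitted by main (line 49)
  16: emitted by collect_span (line 29)
  17: emitted by tally_events (line 20)
  18: emitted by main (line 51)
  19: emitted by derive_floor (line 35)
A correct fix: line 36: replace `*` with `+`.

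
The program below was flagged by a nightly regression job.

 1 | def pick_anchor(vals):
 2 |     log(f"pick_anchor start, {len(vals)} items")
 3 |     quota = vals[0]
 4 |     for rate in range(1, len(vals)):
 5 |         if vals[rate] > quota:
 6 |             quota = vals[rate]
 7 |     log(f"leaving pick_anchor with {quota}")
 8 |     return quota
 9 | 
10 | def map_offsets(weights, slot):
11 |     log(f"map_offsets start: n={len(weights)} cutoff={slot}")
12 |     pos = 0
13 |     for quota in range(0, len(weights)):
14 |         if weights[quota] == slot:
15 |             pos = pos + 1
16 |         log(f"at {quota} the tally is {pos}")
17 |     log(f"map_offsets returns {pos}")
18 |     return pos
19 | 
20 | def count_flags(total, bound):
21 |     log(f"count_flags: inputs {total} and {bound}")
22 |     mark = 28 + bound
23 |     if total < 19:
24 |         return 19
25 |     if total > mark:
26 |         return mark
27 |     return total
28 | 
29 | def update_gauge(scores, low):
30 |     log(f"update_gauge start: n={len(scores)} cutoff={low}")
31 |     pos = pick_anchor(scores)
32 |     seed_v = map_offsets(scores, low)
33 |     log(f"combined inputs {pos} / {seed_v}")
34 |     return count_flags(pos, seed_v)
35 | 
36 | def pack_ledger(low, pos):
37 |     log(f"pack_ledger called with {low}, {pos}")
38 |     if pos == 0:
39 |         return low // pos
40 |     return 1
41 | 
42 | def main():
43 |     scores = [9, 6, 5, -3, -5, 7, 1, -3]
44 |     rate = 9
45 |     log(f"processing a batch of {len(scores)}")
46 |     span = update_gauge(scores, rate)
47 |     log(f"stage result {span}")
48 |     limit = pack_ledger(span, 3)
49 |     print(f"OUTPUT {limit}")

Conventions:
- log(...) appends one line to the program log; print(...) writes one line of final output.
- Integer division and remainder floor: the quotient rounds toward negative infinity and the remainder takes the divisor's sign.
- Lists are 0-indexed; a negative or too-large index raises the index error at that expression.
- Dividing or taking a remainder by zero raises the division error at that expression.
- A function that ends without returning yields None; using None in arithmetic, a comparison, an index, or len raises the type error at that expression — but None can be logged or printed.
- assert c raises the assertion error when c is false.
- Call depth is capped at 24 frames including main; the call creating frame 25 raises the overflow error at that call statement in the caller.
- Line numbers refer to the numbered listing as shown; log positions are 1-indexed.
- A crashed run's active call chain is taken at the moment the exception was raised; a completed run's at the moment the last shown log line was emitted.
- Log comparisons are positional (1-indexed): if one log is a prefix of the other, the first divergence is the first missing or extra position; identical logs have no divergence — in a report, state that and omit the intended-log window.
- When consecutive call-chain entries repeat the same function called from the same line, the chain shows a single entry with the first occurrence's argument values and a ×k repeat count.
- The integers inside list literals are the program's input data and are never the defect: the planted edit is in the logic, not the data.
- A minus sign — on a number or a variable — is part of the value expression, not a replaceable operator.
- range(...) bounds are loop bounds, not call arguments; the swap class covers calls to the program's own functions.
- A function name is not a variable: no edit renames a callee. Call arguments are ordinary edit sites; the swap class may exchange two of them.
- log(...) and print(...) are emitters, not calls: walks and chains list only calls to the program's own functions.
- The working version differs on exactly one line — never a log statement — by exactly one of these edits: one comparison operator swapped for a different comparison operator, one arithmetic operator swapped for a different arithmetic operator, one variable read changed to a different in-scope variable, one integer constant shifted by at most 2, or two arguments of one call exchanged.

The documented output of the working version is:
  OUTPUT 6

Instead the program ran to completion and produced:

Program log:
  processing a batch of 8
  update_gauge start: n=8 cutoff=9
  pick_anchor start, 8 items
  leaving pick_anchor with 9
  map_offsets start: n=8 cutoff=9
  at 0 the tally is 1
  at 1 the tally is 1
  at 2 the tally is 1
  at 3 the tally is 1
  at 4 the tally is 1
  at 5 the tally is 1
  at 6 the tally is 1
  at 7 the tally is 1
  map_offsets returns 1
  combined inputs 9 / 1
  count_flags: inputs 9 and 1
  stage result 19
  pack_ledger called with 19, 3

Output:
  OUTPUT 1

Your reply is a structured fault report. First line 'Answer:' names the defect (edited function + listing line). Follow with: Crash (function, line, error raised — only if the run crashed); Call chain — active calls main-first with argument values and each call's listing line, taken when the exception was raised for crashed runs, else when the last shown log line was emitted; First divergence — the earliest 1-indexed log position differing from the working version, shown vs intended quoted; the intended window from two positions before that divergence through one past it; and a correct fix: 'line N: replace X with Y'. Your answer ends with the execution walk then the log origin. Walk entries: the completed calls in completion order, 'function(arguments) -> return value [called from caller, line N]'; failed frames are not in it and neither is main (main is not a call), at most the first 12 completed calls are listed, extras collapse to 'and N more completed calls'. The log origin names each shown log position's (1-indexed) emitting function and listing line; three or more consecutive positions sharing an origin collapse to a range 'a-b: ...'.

Answer: the defect is in pack_ledger at line 38.
Key fact: The logs agree in full; only the final output differs.
Call chain: main -> pack_ledger(19, 3) (called at line 48).
First divergence: none; the two logs match at every position.
Execution walk:
  pick_anchor([9, 6, 5, -3, -5, 7, 1, -3]) -> 9  [called from update_gauge, line 31]
  map_offsets([9, 6, 5, -3, -5, 7, 1, -3], 9) -> 1  [called from update_gauge, line 32]
  count_flags(9, 1) -> 19  [called from update_gauge, line 34]
  update_gauge([9, 6, 5, -3, -5, 7, 1, -3], 9) -> 19  [called from main, line 46]
  pack_ledger(19, 3) -> 1  [called from main, line 48]
Origin of each log line:
  1: logged in main at line 45
  2: logged in update_gauge at line 30
  3: logged in pick_anchor at line 2
  4: logged in pick_anchor at line 7
  5: logged in map_offsets at line 11
  6-13: logged in map_offsets at line 16
  14: logged in map_offsets at line 17
  15: logged in update_gauge at line 33
  16: logged in count_flags at line 21
  17: logged in main at line 47
  18: logged in pack_ledger at line 37
A correct fix: line 38: replace `==` with `!=`.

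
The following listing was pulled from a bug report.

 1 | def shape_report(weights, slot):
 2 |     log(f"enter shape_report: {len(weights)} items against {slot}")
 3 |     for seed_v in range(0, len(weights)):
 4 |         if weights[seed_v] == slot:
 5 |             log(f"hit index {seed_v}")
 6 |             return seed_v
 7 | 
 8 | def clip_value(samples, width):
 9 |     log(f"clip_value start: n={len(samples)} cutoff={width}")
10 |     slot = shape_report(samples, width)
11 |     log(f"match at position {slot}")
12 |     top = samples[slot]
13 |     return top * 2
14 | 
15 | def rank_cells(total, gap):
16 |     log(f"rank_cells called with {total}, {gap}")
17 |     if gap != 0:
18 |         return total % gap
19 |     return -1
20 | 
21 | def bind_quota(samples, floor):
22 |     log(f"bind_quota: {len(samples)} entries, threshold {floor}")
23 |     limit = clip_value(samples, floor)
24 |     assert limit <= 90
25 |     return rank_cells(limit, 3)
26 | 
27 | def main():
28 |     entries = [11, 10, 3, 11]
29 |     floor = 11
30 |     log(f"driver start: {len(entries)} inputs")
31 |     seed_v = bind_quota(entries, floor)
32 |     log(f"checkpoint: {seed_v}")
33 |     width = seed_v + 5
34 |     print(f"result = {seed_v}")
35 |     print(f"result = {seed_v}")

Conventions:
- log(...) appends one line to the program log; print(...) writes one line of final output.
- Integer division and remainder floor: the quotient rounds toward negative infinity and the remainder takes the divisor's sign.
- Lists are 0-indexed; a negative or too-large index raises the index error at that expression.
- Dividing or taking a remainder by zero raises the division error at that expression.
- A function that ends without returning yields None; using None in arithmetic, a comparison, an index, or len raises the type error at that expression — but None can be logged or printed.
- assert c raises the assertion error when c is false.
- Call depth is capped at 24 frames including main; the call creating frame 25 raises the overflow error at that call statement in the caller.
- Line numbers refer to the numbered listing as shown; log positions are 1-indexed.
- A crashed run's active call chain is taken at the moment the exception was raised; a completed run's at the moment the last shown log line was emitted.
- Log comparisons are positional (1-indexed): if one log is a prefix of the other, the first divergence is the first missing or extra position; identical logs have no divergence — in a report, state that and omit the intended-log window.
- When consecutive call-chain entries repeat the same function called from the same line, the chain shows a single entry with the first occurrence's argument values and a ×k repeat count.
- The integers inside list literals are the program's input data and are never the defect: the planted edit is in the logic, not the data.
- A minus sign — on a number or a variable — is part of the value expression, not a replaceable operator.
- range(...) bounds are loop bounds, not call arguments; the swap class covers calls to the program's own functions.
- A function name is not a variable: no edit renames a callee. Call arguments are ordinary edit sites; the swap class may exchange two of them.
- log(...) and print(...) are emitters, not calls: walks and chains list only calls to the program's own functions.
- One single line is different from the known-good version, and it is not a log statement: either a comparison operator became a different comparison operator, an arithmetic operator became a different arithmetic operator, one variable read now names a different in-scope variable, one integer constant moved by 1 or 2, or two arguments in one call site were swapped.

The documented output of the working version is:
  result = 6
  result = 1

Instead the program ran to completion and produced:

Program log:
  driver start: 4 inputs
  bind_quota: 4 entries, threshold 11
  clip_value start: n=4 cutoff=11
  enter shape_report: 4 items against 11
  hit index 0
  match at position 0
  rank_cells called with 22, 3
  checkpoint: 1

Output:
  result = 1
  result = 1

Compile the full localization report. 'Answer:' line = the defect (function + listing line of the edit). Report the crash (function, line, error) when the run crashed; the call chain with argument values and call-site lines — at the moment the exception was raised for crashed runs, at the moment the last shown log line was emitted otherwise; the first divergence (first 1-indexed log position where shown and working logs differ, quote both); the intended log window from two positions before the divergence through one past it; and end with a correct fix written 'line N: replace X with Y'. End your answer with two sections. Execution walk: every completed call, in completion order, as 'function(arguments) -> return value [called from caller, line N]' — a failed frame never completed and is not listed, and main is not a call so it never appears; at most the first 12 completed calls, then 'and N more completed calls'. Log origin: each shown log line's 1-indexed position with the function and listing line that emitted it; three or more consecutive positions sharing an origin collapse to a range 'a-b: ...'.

Answer: the defect is in main at line 34.
Key fact: Nothing in the log betrays the bug — only the output does.
Call chain: main.
First divergence: none; the two logs match at every position.
Execution walk:
  shape_report([11, 10, 3, 11], 11) -> 0  [called from clip_value, line 10]
  clip_value([11, 10, 3, 11], 11) -> 22  [called from bind_quota, line 23]
  rank_cells(22, 3) -> 1  [called from bind_quota, line 25]
  bind_quota([11, 10, 3, 11], 11) -> 1  [called from main, line 31]
Log line origins:
  1: emitted by main (line 30)
  2: emitted by bind_quota (line 22)
  3: emitted by clip_value (line 9)
  4: emitted by shape_report (line 2)
  5: emitted by shape_report (line 5)
  6: emitted by clip_value (line 11)
  7: emitted by rank_cells (line 16)
  8: emitted by main (line 32)
A correct fix: line 34: replace `seed_v` with `width`.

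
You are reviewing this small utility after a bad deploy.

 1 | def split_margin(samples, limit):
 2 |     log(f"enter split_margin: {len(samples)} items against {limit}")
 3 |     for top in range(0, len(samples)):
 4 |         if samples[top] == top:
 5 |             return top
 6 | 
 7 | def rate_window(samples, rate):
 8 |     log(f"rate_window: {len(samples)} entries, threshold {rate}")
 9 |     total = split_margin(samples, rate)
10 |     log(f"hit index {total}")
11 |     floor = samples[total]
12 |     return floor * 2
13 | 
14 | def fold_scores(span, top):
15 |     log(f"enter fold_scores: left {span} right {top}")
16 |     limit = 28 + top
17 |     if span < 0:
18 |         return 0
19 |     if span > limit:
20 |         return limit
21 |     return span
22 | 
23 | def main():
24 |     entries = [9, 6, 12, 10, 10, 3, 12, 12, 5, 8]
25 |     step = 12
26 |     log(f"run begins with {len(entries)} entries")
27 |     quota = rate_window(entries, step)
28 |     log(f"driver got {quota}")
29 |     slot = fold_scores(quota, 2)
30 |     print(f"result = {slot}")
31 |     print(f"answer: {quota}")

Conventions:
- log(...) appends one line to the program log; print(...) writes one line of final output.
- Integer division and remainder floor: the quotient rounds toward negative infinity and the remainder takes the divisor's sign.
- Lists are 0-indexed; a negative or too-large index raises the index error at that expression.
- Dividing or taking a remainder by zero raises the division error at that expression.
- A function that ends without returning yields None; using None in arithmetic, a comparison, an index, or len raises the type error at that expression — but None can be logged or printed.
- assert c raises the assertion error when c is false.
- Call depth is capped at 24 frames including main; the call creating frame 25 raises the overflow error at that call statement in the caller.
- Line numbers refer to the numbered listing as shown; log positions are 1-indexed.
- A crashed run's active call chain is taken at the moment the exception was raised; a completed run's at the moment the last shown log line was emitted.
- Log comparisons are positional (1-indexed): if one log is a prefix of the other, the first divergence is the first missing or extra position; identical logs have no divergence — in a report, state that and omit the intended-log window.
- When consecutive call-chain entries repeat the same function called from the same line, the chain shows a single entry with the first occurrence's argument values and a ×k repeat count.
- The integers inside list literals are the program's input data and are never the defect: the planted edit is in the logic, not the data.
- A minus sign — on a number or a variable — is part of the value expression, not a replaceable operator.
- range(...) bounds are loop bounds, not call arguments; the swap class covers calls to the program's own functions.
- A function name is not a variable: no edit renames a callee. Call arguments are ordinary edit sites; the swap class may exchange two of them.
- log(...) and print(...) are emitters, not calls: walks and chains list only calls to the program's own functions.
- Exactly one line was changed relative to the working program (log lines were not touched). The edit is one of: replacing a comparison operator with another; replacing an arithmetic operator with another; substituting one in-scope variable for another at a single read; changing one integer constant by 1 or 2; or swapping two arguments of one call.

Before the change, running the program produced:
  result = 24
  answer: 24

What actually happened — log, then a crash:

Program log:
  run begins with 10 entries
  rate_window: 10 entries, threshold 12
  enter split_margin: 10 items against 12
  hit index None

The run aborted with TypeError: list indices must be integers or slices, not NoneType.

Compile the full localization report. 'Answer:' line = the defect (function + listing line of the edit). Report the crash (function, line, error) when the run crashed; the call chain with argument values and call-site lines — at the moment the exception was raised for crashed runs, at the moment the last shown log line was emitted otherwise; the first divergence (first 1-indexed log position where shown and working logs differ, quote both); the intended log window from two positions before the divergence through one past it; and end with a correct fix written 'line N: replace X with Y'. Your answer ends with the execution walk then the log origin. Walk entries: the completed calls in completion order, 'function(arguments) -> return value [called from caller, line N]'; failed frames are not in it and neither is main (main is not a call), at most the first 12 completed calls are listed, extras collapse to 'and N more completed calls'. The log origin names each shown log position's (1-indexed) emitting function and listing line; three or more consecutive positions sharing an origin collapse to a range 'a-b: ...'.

Answer: the defect is in split_margin at line 4.
Key observation: Everything matches until log position 4, which reads 'hit index None' in place of 'hit index 2'.
Crash: rate_window, line 11, TypeError.
Call chain: main -> rate_window([9, 6, 12, 10, 10, 3, 12, 12, 5, 8], 12) (called at line 27).
First divergence: position 4; shown 'hit index None' vs intended 'hit index 2'.
Intended log window:
  2: rate_window: 10 entries, threshold 12
  3: enter split_margin: 10 items against 12
  4: hit index 2
  5: driver got 24
Execution walk:
  split_margin([9, 6, 12, 10, 10, 3, 12, 12, 5, 8], 12) -> None  [called from rate_window, line 9]
Origin of each log line:
  1: logged in main at line 26
  2: logged in rate_window at line 8
  3: logged in split_margin at line 2
  4: logged in rate_window at line 10
A correct fix: line 4: replace `samples[top] == top` with `samples[top] == limit`.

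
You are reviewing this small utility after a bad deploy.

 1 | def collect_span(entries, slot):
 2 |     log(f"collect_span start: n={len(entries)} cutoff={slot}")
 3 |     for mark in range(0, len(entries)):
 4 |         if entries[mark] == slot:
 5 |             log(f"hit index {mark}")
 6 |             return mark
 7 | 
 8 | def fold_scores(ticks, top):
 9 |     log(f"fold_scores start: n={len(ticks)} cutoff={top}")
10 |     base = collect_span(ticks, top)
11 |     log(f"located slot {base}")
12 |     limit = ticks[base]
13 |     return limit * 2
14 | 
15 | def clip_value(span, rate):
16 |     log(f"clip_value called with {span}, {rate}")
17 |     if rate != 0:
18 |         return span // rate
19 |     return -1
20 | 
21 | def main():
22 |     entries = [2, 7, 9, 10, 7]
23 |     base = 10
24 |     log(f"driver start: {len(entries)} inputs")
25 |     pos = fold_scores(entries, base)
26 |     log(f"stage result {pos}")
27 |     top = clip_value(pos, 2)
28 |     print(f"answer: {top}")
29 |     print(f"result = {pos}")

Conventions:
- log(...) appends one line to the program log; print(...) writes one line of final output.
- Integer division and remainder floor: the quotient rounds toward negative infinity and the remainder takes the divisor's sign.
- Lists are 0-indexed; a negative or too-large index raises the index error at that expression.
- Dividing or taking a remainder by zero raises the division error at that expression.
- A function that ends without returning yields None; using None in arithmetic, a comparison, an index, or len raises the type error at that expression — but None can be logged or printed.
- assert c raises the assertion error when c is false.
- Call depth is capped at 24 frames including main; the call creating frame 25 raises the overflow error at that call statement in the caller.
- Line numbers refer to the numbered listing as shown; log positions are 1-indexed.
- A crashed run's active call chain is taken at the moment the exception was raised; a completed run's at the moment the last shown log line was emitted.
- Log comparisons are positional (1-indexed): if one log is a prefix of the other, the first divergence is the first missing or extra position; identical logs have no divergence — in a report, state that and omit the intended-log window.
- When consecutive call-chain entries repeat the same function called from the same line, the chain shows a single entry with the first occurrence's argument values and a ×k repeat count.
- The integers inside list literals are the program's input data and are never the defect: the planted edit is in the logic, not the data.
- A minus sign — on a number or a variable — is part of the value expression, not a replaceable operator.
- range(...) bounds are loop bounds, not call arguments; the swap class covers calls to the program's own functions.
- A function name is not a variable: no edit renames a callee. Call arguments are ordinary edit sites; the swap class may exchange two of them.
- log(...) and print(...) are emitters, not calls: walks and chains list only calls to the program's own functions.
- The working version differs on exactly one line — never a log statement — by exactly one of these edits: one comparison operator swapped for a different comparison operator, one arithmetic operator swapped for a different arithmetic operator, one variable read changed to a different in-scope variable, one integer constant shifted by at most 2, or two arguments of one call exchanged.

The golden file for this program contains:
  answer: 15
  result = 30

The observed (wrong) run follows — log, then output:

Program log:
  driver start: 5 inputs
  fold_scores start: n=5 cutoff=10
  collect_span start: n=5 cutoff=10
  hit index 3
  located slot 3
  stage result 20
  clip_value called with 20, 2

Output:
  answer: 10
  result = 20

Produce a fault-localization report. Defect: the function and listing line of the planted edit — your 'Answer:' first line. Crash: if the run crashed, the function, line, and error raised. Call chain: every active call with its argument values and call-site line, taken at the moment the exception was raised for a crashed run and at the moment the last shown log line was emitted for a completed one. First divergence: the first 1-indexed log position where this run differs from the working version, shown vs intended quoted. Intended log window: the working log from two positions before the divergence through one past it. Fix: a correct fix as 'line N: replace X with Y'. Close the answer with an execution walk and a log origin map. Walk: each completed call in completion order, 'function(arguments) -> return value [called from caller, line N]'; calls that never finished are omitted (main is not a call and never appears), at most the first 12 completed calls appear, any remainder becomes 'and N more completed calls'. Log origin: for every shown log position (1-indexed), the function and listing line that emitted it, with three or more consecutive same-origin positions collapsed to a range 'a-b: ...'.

Answer: the defect is in fold_scores at line 13.
Core observation: Log line 6 is where behavior first shows: 'stage result 20' appears instead of 'stage result 30'.
Call chain: main -> clip_value(20, 2) (called at line 27).
First divergence: at position 6 the run shows 'stage result 20' where the working version logs 'stage result 30'.
Intended log window:
  4: hit index 3
  5: located slot 3
  6: stage result 30
  7: clip_value called with 30, 2
Execution walk:
  collect_span([2, 7, 9, 10, 7], 10) -> 3  [called from fold_scores, line 10]
  fold_scores([2, 7, 9, 10, 7], 10) -> 20  [called from main, line 25]
  clip_value(20, 2) -> 10  [called from main, line 27]
Log origins:
  1: logged in main at line 24
  2: logged in fold_scores at line 9
  3: logged in collect_span at line 2
  4: logged in collect_span at line 5
  5: logged in fold_scores at line 11
  6: logged in main at line 26
  7: logged in clip_value at line 16
A correct fix: line 13: replace `2` with `3`.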